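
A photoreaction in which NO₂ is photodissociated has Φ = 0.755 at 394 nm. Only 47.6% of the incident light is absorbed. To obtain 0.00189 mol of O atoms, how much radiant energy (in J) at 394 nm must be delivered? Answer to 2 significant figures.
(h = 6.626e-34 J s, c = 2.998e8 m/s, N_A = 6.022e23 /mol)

Photons that must be absorbed: 0.00189 / 0.755 = 0.002503 mol.
Incident photons needed: 0.002503 / 0.476 = 0.005258 mol.
Photon energy: hc/λ = 5.042e-19 J; per mole, 3.036e5 J mol⁻¹.
Energy required: 0.005258 × 3.036e5 = 1600 J.

1600 J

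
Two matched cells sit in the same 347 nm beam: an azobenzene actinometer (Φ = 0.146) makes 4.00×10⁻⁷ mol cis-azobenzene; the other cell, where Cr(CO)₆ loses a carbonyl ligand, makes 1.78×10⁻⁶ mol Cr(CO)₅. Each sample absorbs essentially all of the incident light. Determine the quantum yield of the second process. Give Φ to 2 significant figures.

Photons absorbed by the actinometer: 4.00×10⁻⁷ / 0.146 = 2.740×10⁻⁶ mol.
Φ(unknown) = 1.78×10⁻⁶ / 2.740×10⁻⁶ = 0.65.

Φ = 0.65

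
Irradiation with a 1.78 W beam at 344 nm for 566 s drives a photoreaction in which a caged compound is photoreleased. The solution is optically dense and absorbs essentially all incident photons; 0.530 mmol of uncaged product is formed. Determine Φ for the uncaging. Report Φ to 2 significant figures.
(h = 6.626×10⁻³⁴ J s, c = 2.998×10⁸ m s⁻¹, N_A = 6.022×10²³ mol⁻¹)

Product: 0.530 mmol = 5.30×10⁻⁴ mol.
Photon energy at 344 nm: hc/λ = (6.626×10⁻³⁴)(2.998×10⁸)/(344×10⁻⁹) = 5.775×10⁻¹⁹ J.
Energy delivered: (1.78 W)(566 s) = 1007 J.
Photons incident: 1007 / 5.775×10⁻¹⁹ = 1.744×10²¹, i.e. 1.744×10²¹/6.022×10²³ = 0.002896 mol.
Φ = 5.30×10⁻⁴ mol / 0.002896 mol photons = 0.18.

Φ = 0.18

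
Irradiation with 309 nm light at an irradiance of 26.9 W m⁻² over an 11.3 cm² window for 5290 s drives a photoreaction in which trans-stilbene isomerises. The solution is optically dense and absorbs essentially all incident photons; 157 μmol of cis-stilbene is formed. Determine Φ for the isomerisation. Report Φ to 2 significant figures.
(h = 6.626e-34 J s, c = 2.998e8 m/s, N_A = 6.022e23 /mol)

Φ = 0.38

Product: 157 μmol = 1.57e-4 mol.
Photon energy at 309 nm: hc/λ = (6.626e-34)(2.998e8)/(309e-9) = 6.429e-19 J.
Energy delivered: (26.9 W m⁻²)(11.3e-4 m²)(5290 s) = 160.8 J.
Photons incident: 160.8 / 6.429e-19 = 2.501e20, i.e. 2.501e20/6.022e23 = 4.153e-4 mol.
Φ = 1.57e-4 mol / 4.153e-4 mol photons = 0.38.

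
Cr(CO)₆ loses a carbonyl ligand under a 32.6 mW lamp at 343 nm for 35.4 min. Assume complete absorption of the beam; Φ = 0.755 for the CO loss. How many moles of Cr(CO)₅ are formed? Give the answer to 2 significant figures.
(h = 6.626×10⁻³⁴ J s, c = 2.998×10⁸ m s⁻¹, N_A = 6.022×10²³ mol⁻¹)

Photon energy at 343 nm: hc/λ = (6.626×10⁻³⁴)(2.998×10⁸)/(343×10⁻⁹) = 5.791×10⁻¹⁹ J.
Energy delivered: (32.6 mW)(2124 s) = 69.24 J.
Photons incident: 69.24 / 5.791×10⁻¹⁹ = 1.196×10²⁰, i.e. 1.196×10²⁰/6.022×10²³ = 1.986×10⁻⁴ mol.
Product: Φ × n_abs = 0.755 × 1.986×10⁻⁴ = 1.499×10⁻⁴ mol.

1.5×10⁻⁴ mol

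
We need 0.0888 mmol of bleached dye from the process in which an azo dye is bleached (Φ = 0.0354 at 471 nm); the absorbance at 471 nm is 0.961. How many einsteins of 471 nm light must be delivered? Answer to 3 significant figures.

Product: 0.0888 mmol = 8.88e-5 mol.
Photons that must be absorbed: 8.88e-5 / 0.0354 = 0.002508 mol.
Fraction absorbed: 1 − 10^(−0.961) = 0.8906.
Incident photons needed: 0.002508 / 0.8906 = 0.002816 mol.

0.00282 einstein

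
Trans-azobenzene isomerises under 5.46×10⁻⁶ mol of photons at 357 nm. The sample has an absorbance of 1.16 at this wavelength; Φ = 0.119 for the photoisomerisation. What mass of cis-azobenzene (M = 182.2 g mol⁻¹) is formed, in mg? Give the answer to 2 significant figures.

0.11 mg

Fraction absorbed: 1 − 10^(−1.16) = 0.9308.
Photons absorbed: 0.9308 × 5.46×10⁻⁶ = 5.082×10⁻⁶ mol.
Product: Φ × n_abs = 0.119 × 5.082×10⁻⁶ = 6.048×10⁻⁷ mol.
Mass: 6.048×10⁻⁷ × 182.2 = 1.102×10⁻⁴ g = 0.11 mg.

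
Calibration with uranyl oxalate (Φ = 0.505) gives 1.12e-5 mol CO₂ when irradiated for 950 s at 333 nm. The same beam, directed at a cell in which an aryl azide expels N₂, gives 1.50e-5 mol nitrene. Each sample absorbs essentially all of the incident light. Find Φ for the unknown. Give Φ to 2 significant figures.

Photons absorbed by the actinometer: 1.12e-5 / 0.505 = 2.218e-5 mol.
Φ(unknown) = 1.50e-5 / 2.218e-5 = 0.68.

Φ = 0.68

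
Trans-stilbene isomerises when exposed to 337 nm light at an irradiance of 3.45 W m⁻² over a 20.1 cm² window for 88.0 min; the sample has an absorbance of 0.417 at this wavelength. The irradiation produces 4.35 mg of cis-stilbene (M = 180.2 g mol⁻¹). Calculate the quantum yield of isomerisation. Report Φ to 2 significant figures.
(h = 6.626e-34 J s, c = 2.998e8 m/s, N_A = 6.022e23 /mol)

Φ = 0.38

Product: 4.35 mg / 180.2 g mol⁻¹ = 2.414e-5 mol.
Photon energy at 337 nm: hc/λ = (6.626e-34)(2.998e8)/(337e-9) = 5.895e-19 J.
Energy delivered: (3.45 W m⁻²)(20.1e-4 m²)(5280 s) = 36.61 J.
Photons incident: 36.61 / 5.895e-19 = 6.210e19, i.e. 6.210e19/6.022e23 = 1.031e-4 mol.
Fraction absorbed: 1 − 10^(−0.417) = 0.6172.
Photons absorbed: 0.6172 × 1.031e-4 = 6.363e-5 mol.
Φ = 2.414e-5 mol / 6.363e-5 mol photons = 0.38.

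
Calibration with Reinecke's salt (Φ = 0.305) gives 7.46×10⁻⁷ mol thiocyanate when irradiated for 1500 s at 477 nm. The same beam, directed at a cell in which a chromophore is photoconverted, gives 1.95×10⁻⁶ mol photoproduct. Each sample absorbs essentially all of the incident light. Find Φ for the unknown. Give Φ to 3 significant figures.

Photons absorbed by the actinometer: 7.46×10⁻⁷ / 0.305 = 2.446×10⁻⁶ mol.
Φ(unknown) = 1.95×10⁻⁶ / 2.446×10⁻⁶ = 0.797.

Φ = 0.797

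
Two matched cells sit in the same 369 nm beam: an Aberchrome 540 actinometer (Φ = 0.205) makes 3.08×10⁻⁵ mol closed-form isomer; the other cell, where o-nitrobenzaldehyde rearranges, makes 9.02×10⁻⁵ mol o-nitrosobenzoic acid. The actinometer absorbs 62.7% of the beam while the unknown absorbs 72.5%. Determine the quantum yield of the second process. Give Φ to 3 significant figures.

Φ = 0.519

Photons absorbed by the actinometer: 3.08×10⁻⁵ / 0.205 = 1.502×10⁻⁴ mol.
Incident flux: 1.502×10⁻⁴ / 0.627 = 2.396×10⁻⁴ einstein.
Absorbed by unknown: 0.725 × 2.396×10⁻⁴ = 1.737×10⁻⁴ mol.
Φ(unknown) = 9.02×10⁻⁵ / 1.737×10⁻⁴ = 0.519.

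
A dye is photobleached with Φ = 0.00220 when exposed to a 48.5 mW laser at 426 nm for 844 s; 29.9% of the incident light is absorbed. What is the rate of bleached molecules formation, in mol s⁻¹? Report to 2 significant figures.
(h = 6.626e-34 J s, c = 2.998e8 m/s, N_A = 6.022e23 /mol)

1.1e-10 mol s⁻¹

Photon energy at 426 nm: hc/λ = (6.626e-34)(2.998e8)/(426e-9) = 4.663e-19 J.
Energy delivered: (48.5 mW)(844 s) = 40.93 J.
Photons incident: 40.93 / 4.663e-19 = 8.778e19, i.e. 8.778e19/6.022e23 = 1.458e-4 mol.
Photons absorbed: 0.299 × 1.458e-4 = 4.359e-5 mol.
Product formed: 0.00220 × 4.359e-5 = 9.590e-8 mol.
Rate: 9.590e-8 / 844 s = 1.1e-10 mol s⁻¹.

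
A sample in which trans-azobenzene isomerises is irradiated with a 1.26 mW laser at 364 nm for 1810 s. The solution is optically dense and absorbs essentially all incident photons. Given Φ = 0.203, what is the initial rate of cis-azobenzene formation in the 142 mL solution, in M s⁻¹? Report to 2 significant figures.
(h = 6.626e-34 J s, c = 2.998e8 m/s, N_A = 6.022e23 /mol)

Photon energy at 364 nm: hc/λ = (6.626e-34)(2.998e8)/(364e-9) = 5.457e-19 J.
Energy delivered: (1.26 mW)(1810 s) = 2.281 J.
Photons incident: 2.281 / 5.457e-19 = 4.180e18, i.e. 4.180e18/6.022e23 = 6.941e-6 mol.
Product formed: 0.203 × 6.941e-6 = 1.409e-6 mol.
Rate: 1.409e-6 mol / (1810 s × 0.142 L) = 5.5e-9 M s⁻¹.

5.5e-9 M s⁻¹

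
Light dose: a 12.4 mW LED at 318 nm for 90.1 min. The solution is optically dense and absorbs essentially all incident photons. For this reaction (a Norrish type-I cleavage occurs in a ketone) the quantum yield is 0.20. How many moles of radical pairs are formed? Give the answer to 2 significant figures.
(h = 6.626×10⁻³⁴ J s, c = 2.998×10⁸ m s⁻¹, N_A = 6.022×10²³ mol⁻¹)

Photon energy at 318 nm: hc/λ = (6.626×10⁻³⁴)(2.998×10⁸)/(318×10⁻⁹) = 6.247×10⁻¹⁹ J.
Energy delivered: (12.4 mW)(5406 s) = 67.03 J.
Photons incident: 67.03 / 6.247×10⁻¹⁹ = 1.073×10²⁰, i.e. 1.073×10²⁰/6.022×10²³ = 1.782×10⁻⁴ mol.
Product: Φ × n_abs = 0.20 × 1.782×10⁻⁴ = 3.564×10⁻⁵ mol.

3.6×10⁻⁵ mol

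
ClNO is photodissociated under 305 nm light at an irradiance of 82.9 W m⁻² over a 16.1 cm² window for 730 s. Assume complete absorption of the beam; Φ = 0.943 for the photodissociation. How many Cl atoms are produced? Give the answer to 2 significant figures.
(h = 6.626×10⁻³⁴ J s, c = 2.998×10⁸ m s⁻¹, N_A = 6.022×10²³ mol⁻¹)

1.4×10²⁰ atoms

Photon energy at 305 nm: hc/λ = (6.626×10⁻³⁴)(2.998×10⁸)/(305×10⁻⁹) = 6.513×10⁻¹⁹ J.
Energy delivered: (82.9 W m⁻²)(16.1×10⁻⁴ m²)(730 s) = 97.43 J.
Photons incident: 97.43 / 6.513×10⁻¹⁹ = 1.496×10²⁰, i.e. 1.496×10²⁰/6.022×10²³ = 2.484×10⁻⁴ mol.
Product: Φ × n_abs = 0.943 × 2.484×10⁻⁴ = 2.342×10⁻⁴ mol.
As a count: 2.342×10⁻⁴ × 6.022×10²³ = 1.4×10²⁰.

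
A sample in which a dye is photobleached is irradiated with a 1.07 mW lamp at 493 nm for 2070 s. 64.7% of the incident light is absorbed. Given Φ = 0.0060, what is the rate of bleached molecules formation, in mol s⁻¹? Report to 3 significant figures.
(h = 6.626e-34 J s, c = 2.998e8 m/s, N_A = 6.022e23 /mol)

1.71e-11 mol s⁻¹

Photon energy at 493 nm: hc/λ = (6.626e-34)(2.998e8)/(493e-9) = 4.029e-19 J.
Energy delivered: (1.07 mW)(2070 s) = 2.215 J.
Photons incident: 2.215 / 4.029e-19 = 5.498e18, i.e. 5.498e18/6.022e23 = 9.130e-6 mol.
Photons absorbed: 0.647 × 9.130e-6 = 5.907e-6 mol.
Product formed: 0.0060 × 5.907e-6 = 3.544e-8 mol.
Rate: 3.544e-8 / 2070 s = 1.71e-11 mol s⁻¹.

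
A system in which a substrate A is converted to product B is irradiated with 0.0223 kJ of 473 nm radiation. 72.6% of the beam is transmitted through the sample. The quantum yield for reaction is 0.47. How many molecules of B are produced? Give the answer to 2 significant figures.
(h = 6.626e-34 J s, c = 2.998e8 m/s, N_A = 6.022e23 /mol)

6.8e18 molecules

Photon energy at 473 nm: hc/λ = (6.626e-34)(2.998e8)/(473e-9) = 4.200e-19 J.
Incident energy: 0.0223 kJ = 22.3 J.
Photons incident: 22.3 / 4.200e-19 = 5.310e19, i.e. 5.310e19/6.022e23 = 8.818e-5 mol.
Fraction absorbed: 1 − 72.6/100 = 0.2740.
Photons absorbed: 0.2740 × 8.818e-5 = 2.416e-5 mol.
Product: Φ × n_abs = 0.47 × 2.416e-5 = 1.136e-5 mol.
As a count: 1.136e-5 × 6.022e23 = 6.8e18.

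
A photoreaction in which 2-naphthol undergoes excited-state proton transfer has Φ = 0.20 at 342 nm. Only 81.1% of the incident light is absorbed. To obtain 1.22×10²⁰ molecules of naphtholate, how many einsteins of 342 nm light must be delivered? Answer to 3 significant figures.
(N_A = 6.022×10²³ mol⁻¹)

0.00125 einstein

Product: 1.22×10²⁰ / 6.022×10²³ = 2.026×10⁻⁴ mol.
Photons that must be absorbed: 2.026×10⁻⁴ / 0.20 = 0.001013 mol.
Incident photons needed: 0.001013 / 0.811 = 0.001249 mol.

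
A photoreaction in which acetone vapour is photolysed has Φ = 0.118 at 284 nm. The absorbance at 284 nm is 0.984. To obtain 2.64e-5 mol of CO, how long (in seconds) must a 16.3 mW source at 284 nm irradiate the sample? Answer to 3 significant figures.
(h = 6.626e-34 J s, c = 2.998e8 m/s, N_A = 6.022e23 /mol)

Photons that must be absorbed: 2.64e-5 / 0.118 = 2.237e-4 mol.
Fraction absorbed: 1 − 10^(−0.984) = 0.8962.
Incident photons needed: 2.237e-4 / 0.8962 = 2.496e-4 mol.
Photon energy: hc/λ = 6.995e-19 J; per mole, 4.212e5 J mol⁻¹.
Energy required: 2.496e-4 × 4.212e5 = 105.1 J.
Time: 105.1 J / 0.0163 W = 6450 s.

t ≈ 6450 s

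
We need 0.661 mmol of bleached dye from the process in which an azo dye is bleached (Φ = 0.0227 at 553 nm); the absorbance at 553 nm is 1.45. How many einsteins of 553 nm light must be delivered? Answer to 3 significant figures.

0.0302 einstein

Product: 0.661 mmol = 6.61e-4 mol.
Photons that must be absorbed: 6.61e-4 / 0.0227 = 0.02912 mol.
Fraction absorbed: 1 − 10^(−1.45) = 0.9645.
Incident photons needed: 0.02912 / 0.9645 = 0.03019 mol.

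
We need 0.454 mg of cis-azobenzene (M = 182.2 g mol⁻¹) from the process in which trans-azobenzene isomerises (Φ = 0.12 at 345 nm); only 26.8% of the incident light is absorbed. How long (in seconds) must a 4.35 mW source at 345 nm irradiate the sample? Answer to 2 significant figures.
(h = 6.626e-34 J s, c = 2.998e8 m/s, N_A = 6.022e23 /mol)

Product: 0.454 mg / 182.2 g mol⁻¹ = 2.492e-6 mol.
Photons that must be absorbed: 2.492e-6 / 0.12 = 2.077e-5 mol.
Incident photons needed: 2.077e-5 / 0.268 = 7.750e-5 mol.
Photon energy: hc/λ = 5.758e-19 J; per mole, 3.467e5 J mol⁻¹.
Energy required: 7.750e-5 × 3.467e5 = 26.87 J.
Time: 26.87 J / 0.00435 W = 6200 s.

t ≈ 6200 s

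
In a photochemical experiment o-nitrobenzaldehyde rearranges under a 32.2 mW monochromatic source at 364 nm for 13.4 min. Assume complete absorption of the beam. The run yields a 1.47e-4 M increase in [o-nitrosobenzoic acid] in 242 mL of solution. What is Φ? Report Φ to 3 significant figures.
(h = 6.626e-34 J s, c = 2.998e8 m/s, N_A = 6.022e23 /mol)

Φ = 0.452

Product: (1.47e-4 M)(0.242 L) = 3.557e-5 mol.
Photon energy at 364 nm: hc/λ = (6.626e-34)(2.998e8)/(364e-9) = 5.457e-19 J.
Energy delivered: (32.2 mW)(804 s) = 25.89 J.
Photons incident: 25.89 / 5.457e-19 = 4.744e19, i.e. 4.744e19/6.022e23 = 7.878e-5 mol.
Φ = 3.557e-5 mol / 7.878e-5 mol photons = 0.452.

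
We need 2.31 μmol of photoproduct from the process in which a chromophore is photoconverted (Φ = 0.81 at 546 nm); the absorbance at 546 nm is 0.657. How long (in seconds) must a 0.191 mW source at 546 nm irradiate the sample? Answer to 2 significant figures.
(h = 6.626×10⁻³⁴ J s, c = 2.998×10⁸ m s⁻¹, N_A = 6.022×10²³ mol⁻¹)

t ≈ 4200 s

Product: 2.31 μmol = 2.31×10⁻⁶ mol.
Photons that must be absorbed: 2.31×10⁻⁶ / 0.81 = 2.852×10⁻⁶ mol.
Fraction absorbed: 1 − 10^(−0.657) = 0.7797.
Incident photons needed: 2.852×10⁻⁶ / 0.7797 = 3.658×10⁻⁶ mol.
Photon energy: hc/λ = 3.638×10⁻¹⁹ J; per mole, 2.191×10⁵ J mol⁻¹.
Energy required: 3.658×10⁻⁶ × 2.191×10⁵ = 0.8015 J.
Time: 0.8015 J / 0.000191 W = 4200 s.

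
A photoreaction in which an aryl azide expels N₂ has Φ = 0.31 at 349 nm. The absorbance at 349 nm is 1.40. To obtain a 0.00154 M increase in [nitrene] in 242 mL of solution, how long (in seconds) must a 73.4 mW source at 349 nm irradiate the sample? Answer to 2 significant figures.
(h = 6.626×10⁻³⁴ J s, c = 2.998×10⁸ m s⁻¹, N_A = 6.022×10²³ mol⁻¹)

t ≈ 5800 s

Product: (0.00154 M)(0.242 L) = 3.727×10⁻⁴ mol.
Photons that must be absorbed: 3.727×10⁻⁴ / 0.31 = 0.001202 mol.
Fraction absorbed: 1 − 10^(−1.40) = 0.9602.
Incident photons needed: 0.001202 / 0.9602 = 0.001252 mol.
Photon energy: hc/λ = 5.692×10⁻¹⁹ J; per mole, 3.428×10⁵ J mol⁻¹.
Energy required: 0.001252 × 3.428×10⁵ = 429.2 J.
Time: 429.2 J / 0.0734 W = 5800 s.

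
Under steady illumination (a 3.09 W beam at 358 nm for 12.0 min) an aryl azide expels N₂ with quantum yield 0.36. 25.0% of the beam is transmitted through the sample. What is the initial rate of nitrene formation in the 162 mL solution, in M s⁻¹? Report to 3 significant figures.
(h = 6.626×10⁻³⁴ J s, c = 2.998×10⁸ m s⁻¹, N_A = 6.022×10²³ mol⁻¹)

Photon energy at 358 nm: hc/λ = (6.626×10⁻³⁴)(2.998×10⁸)/(358×10⁻⁹) = 5.549×10⁻¹⁹ J.
Energy delivered: (3.09 W)(720 s) = 2225 J.
Photons incident: 2225 / 5.549×10⁻¹⁹ = 4.010×10²¹, i.e. 4.010×10²¹/6.022×10²³ = 0.006659 mol.
Fraction absorbed: 1 − 25.0/100 = 0.7500.
Photons absorbed: 0.7500 × 0.006659 = 0.004994 mol.
Product formed: 0.36 × 0.004994 = 0.001798 mol.
Rate: 0.001798 mol / (720 s × 0.162 L) = 1.54×10⁻⁵ M s⁻¹.

1.54×10⁻⁵ M s⁻¹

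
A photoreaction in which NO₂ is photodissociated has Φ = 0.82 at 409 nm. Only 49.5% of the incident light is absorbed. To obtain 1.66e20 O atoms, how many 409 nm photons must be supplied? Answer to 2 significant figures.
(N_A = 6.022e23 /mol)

4.1e20 photons

Product: 1.66e20 / 6.022e23 = 2.757e-4 mol.
Photons that must be absorbed: 2.757e-4 / 0.82 = 3.362e-4 mol.
Incident photons needed: 3.362e-4 / 0.495 = 6.792e-4 mol.
Photon count: 6.792e-4 × 6.022e23 = 4.1e20.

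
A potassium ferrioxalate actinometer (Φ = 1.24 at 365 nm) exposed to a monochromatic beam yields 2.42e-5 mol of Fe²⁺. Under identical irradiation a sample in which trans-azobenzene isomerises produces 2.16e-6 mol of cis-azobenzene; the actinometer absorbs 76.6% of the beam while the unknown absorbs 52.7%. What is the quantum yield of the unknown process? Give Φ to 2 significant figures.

Φ = 0.16

Photons absorbed by the actinometer: 2.42e-5 / 1.24 = 1.952e-5 mol.
Incident flux: 1.952e-5 / 0.766 = 2.548e-5 einstein.
Absorbed by unknown: 0.527 × 2.548e-5 = 1.343e-5 mol.
Φ(unknown) = 2.16e-6 / 1.343e-5 = 0.16.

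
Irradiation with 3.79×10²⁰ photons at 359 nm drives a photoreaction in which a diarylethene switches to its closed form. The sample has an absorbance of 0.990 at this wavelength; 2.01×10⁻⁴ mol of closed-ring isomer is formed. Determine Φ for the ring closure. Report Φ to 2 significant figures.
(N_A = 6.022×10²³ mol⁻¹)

Moles of photons: 3.79×10²⁰ / 6.022×10²³ = 6.294×10⁻⁴ mol.
Fraction absorbed: 1 − 10^(−0.990) = 0.8977.
Photons absorbed: 0.8977 × 6.294×10⁻⁴ = 5.650×10⁻⁴ mol.
Φ = 2.01×10⁻⁴ mol / 5.650×10⁻⁴ mol photons = 0.36.

Φ = 0.36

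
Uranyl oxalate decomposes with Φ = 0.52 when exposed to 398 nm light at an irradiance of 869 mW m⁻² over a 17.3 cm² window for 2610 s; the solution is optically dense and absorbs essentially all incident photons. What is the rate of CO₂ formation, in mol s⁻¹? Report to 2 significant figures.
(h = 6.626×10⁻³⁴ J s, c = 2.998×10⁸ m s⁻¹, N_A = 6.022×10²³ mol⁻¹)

2.6×10⁻⁹ mol s⁻¹

Photon energy at 398 nm: hc/λ = (6.626×10⁻³⁴)(2.998×10⁸)/(398×10⁻⁹) = 4.991×10⁻¹⁹ J.
Energy delivered: (869 mW m⁻²)(17.3×10⁻⁴ m²)(2610 s) = 3.924 J.
Photons incident: 3.924 / 4.991×10⁻¹⁹ = 7.862×10¹⁸, i.e. 7.862×10¹⁸/6.022×10²³ = 1.306×10⁻⁵ mol.
Product formed: 0.52 × 1.306×10⁻⁵ = 6.791×10⁻⁶ mol.
Rate: 6.791×10⁻⁶ / 2610 s = 2.6×10⁻⁹ mol s⁻¹.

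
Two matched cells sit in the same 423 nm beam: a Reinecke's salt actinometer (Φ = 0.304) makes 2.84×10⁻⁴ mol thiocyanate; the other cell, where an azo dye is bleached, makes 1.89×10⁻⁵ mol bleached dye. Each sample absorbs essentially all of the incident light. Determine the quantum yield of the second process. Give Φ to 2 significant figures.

Φ = 0.020

Photons absorbed by the actinometer: 2.84×10⁻⁴ / 0.304 = 9.342×10⁻⁴ mol.
Φ(unknown) = 1.89×10⁻⁵ / 9.342×10⁻⁴ = 0.020.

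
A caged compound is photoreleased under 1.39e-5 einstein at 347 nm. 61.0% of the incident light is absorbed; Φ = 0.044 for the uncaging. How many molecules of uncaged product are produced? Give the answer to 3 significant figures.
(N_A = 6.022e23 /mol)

Photons absorbed: 0.610 × 1.39e-5 = 8.479e-6 mol.
Product: Φ × n_abs = 0.044 × 8.479e-6 = 3.731e-7 mol.
As a count: 3.731e-7 × 6.022e23 = 2.25e17.

2.25e17 molecules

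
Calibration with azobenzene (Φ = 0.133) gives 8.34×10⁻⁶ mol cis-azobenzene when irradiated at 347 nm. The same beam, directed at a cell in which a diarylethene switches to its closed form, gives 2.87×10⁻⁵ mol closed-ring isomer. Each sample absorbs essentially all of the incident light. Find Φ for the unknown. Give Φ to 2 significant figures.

Φ = 0.46

Photons absorbed by the actinometer: 8.34×10⁻⁶ / 0.133 = 6.271×10⁻⁵ mol.
Φ(unknown) = 2.87×10⁻⁵ / 6.271×10⁻⁵ = 0.46.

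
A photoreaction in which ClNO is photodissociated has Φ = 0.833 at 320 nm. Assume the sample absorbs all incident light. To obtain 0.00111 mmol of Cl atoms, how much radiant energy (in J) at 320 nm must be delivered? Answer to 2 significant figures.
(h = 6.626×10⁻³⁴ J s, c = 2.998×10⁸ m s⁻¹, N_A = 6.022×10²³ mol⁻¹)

0.50 J

Product: 0.00111 mmol = 1.11×10⁻⁶ mol.
Photons that must be absorbed: 1.11×10⁻⁶ / 0.833 = 1.333×10⁻⁶ mol.
Photon energy: hc/λ = 6.208×10⁻¹⁹ J; per mole, 3.738×10⁵ J mol⁻¹.
Energy required: 1.333×10⁻⁶ × 3.738×10⁵ = 0.50 J.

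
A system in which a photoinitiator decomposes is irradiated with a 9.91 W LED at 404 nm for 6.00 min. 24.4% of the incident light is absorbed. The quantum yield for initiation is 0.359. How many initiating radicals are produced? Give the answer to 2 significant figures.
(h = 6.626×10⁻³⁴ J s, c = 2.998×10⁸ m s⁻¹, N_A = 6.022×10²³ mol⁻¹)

6.4×10²⁰ initiating radicals

Photon energy at 404 nm: hc/λ = (6.626×10⁻³⁴)(2.998×10⁸)/(404×10⁻⁹) = 4.917×10⁻¹⁹ J.
Energy delivered: (9.91 W)(360 s) = 3568 J.
Photons incident: 3568 / 4.917×10⁻¹⁹ = 7.256×10²¹, i.e. 7.256×10²¹/6.022×10²³ = 0.01205 mol.
Photons absorbed: 0.244 × 0.01205 = 0.002940 mol.
Product: Φ × n_abs = 0.359 × 0.002940 = 0.001055 mol.
As a count: 0.001055 × 6.022×10²³ = 6.4×10²⁰.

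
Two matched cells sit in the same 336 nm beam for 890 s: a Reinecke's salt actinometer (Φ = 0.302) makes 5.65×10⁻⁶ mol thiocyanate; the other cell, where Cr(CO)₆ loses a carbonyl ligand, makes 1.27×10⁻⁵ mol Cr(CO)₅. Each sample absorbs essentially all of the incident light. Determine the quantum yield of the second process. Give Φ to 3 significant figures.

Photons absorbed by the actinometer: 5.65×10⁻⁶ / 0.302 = 1.871×10⁻⁵ mol.
Φ(unknown) = 1.27×10⁻⁵ / 1.871×10⁻⁵ = 0.679.

Φ = 0.679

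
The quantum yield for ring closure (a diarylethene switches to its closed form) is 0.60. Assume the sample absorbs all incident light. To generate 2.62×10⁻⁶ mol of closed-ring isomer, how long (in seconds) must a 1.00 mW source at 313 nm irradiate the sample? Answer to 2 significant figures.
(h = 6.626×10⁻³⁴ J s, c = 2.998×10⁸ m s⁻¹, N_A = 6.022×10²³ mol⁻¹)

Photons that must be absorbed: 2.62×10⁻⁶ / 0.60 = 4.367×10⁻⁶ mol.
Photon energy: hc/λ = 6.347×10⁻¹⁹ J; per mole, 3.822×10⁵ J mol⁻¹.
Energy required: 4.367×10⁻⁶ × 3.822×10⁵ = 1.669 J.
Time: 1.669 J / 0.001 W = 1700 s.

t ≈ 1700 s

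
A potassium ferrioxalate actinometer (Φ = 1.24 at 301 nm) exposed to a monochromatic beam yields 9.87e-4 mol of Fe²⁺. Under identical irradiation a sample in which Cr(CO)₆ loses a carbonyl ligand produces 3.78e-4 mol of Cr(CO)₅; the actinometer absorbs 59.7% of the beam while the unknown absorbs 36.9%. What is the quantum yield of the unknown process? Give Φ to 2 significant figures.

Photons absorbed by the actinometer: 9.87e-4 / 1.24 = 7.960e-4 mol.
Incident flux: 7.960e-4 / 0.597 = 0.001333 einstein.
Absorbed by unknown: 0.369 × 0.001333 = 4.919e-4 mol.
Φ(unknown) = 3.78e-4 / 4.919e-4 = 0.77.

Φ = 0.77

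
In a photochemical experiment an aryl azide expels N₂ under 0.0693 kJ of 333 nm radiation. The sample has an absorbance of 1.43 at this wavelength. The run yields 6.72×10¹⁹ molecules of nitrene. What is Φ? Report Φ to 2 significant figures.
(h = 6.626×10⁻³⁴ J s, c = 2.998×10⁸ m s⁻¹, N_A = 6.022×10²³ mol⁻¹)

Φ = 0.60

Product: 6.72×10¹⁹ / 6.022×10²³ = 1.116×10⁻⁴ mol.
Photon energy at 333 nm: hc/λ = (6.626×10⁻³⁴)(2.998×10⁸)/(333×10⁻⁹) = 5.965×10⁻¹⁹ J.
Incident energy: 0.0693 kJ = 69.3 J.
Photons incident: 69.3 / 5.965×10⁻¹⁹ = 1.162×10²⁰, i.e. 1.162×10²⁰/6.022×10²³ = 1.930×10⁻⁴ mol.
Fraction absorbed: 1 − 10^(−1.43) = 0.9628.
Photons absorbed: 0.9628 × 1.930×10⁻⁴ = 1.858×10⁻⁴ mol.
Φ = 1.116×10⁻⁴ mol / 1.858×10⁻⁴ mol photons = 0.60.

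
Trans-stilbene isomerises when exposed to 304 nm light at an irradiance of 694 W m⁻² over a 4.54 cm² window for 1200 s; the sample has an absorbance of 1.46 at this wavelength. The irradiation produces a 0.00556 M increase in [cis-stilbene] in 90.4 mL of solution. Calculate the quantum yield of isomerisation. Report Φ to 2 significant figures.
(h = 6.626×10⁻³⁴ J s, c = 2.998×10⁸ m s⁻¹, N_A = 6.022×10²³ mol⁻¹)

Product: (0.00556 M)(0.0904 L) = 5.026×10⁻⁴ mol.
Photon energy at 304 nm: hc/λ = (6.626×10⁻³⁴)(2.998×10⁸)/(304×10⁻⁹) = 6.534×10⁻¹⁹ J.
Energy delivered: (694 W m⁻²)(4.54×10⁻⁴ m²)(1200 s) = 378.1 J.
Photons incident: 378.1 / 6.534×10⁻¹⁹ = 5.787×10²⁰, i.e. 5.787×10²⁰/6.022×10²³ = 9.610×10⁻⁴ mol.
Fraction absorbed: 1 − 10^(−1.46) = 0.9653.
Photons absorbed: 0.9653 × 9.610×10⁻⁴ = 9.277×10⁻⁴ mol.
Φ = 5.026×10⁻⁴ mol / 9.277×10⁻⁴ mol photons = 0.54.

Φ = 0.54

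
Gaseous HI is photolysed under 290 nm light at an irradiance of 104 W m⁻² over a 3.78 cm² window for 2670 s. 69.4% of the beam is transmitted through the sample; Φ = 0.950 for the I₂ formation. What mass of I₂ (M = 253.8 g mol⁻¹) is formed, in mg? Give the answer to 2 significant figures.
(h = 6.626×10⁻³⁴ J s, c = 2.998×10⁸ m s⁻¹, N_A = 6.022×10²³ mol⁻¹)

Photon energy at 290 nm: hc/λ = (6.626×10⁻³⁴)(2.998×10⁸)/(290×10⁻⁹) = 6.850×10⁻¹⁹ J.
Energy delivered: (104 W m⁻²)(3.78×10⁻⁴ m²)(2670 s) = 105.0 J.
Photons incident: 105.0 / 6.850×10⁻¹⁹ = 1.533×10²⁰, i.e. 1.533×10²⁰/6.022×10²³ = 2.546×10⁻⁴ mol.
Fraction absorbed: 1 − 69.4/100 = 0.3060.
Photons absorbed: 0.3060 × 2.546×10⁻⁴ = 7.791×10⁻⁵ mol.
Product: Φ × n_abs = 0.950 × 7.791×10⁻⁵ = 7.401×10⁻⁵ mol.
Mass: 7.401×10⁻⁵ × 253.8 = 0.01878 g = 19 mg.

19 mg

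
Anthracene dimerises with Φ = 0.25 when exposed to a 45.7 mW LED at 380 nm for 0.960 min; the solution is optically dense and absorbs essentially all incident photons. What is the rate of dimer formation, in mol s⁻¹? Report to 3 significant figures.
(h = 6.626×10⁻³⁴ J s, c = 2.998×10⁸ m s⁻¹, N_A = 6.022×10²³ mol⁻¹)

3.63×10⁻⁸ mol s⁻¹

Photon energy at 380 nm: hc/λ = (6.626×10⁻³⁴)(2.998×10⁸)/(380×10⁻⁹) = 5.228×10⁻¹⁹ J.
Energy delivered: (45.7 mW)(57.6 s) = 2.632 J.
Photons incident: 2.632 / 5.228×10⁻¹⁹ = 5.034×10¹⁸, i.e. 5.034×10¹⁸/6.022×10²³ = 8.359×10⁻⁶ mol.
Product formed: 0.25 × 8.359×10⁻⁶ = 2.090×10⁻⁶ mol.
Rate: 2.090×10⁻⁶ / 57.6 s = 3.63×10⁻⁸ mol s⁻¹.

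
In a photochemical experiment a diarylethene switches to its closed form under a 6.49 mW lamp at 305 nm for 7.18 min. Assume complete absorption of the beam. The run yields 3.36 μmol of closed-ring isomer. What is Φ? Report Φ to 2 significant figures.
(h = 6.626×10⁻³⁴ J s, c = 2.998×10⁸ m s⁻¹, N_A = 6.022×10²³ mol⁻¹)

Product: 3.36 μmol = 3.36×10⁻⁶ mol.
Photon energy at 305 nm: hc/λ = (6.626×10⁻³⁴)(2.998×10⁸)/(305×10⁻⁹) = 6.513×10⁻¹⁹ J.
Energy delivered: (6.49 mW)(430.8 s) = 2.796 J.
Photons incident: 2.796 / 6.513×10⁻¹⁹ = 4.293×10¹⁸, i.e. 4.293×10¹⁸/6.022×10²³ = 7.129×10⁻⁶ mol.
Φ = 3.36×10⁻⁶ mol / 7.129×10⁻⁶ mol photons = 0.47.

Φ = 0.47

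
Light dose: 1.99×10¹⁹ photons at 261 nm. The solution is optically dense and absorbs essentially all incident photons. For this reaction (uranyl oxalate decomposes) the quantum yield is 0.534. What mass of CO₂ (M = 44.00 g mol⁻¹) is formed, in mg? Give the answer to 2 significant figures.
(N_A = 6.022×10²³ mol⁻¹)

0.78 mg

Moles of photons: 1.99×10¹⁹ / 6.022×10²³ = 3.305×10⁻⁵ mol.
Product: Φ × n_abs = 0.534 × 3.305×10⁻⁵ = 1.765×10⁻⁵ mol.
Mass: 1.765×10⁻⁵ × 44.00 = 7.766×10⁻⁴ g = 0.78 mg.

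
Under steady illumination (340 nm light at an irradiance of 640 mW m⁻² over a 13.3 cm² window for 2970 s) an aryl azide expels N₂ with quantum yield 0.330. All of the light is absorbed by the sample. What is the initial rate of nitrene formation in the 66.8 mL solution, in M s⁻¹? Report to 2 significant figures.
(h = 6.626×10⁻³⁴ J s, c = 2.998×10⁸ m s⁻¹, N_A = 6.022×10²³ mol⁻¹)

1.2×10⁻⁸ M s⁻¹

Photon energy at 340 nm: hc/λ = (6.626×10⁻³⁴)(2.998×10⁸)/(340×10⁻⁹) = 5.843×10⁻¹⁹ J.
Energy delivered: (640 mW m⁻²)(13.3×10⁻⁴ m²)(2970 s) = 2.528 J.
Photons incident: 2.528 / 5.843×10⁻¹⁹ = 4.327×10¹⁸, i.e. 4.327×10¹⁸/6.022×10²³ = 7.185×10⁻⁶ mol.
Product formed: 0.330 × 7.185×10⁻⁶ = 2.371×10⁻⁶ mol.
Rate: 2.371×10⁻⁶ mol / (2970 s × 0.0668 L) = 1.2×10⁻⁸ M s⁻¹.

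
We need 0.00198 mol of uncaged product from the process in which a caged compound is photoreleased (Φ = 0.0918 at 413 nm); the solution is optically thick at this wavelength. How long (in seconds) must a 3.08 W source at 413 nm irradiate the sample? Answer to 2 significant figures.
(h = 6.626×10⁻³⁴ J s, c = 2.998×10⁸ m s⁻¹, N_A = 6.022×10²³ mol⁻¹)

t ≈ 2000 s

Photons that must be absorbed: 0.00198 / 0.0918 = 0.02157 mol.
Photon energy: hc/λ = 4.810×10⁻¹⁹ J; per mole, 2.897×10⁵ J mol⁻¹.
Energy required: 0.02157 × 2.897×10⁵ = 6249 J.
Time: 6249 J / 3.08 W = 2000 s.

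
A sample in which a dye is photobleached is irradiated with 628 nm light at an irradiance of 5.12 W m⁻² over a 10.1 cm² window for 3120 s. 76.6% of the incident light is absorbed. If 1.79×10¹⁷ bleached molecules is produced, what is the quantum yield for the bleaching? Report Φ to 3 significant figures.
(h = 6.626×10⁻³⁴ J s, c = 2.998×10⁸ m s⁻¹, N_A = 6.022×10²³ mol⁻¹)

Product: 1.79×10¹⁷ / 6.022×10²³ = 2.972×10⁻⁷ mol.
Photon energy at 628 nm: hc/λ = (6.626×10⁻³⁴)(2.998×10⁸)/(628×10⁻⁹) = 3.163×10⁻¹⁹ J.
Energy delivered: (5.12 W m⁻²)(10.1×10⁻⁴ m²)(3120 s) = 16.13 J.
Photons incident: 16.13 / 3.163×10⁻¹⁹ = 5.100×10¹⁹, i.e. 5.100×10¹⁹/6.022×10²³ = 8.469×10⁻⁵ mol.
Photons absorbed: 0.766 × 8.469×10⁻⁵ = 6.487×10⁻⁵ mol.
Φ = 2.972×10⁻⁷ mol / 6.487×10⁻⁵ mol photons = 0.00458.

Φ = 0.00458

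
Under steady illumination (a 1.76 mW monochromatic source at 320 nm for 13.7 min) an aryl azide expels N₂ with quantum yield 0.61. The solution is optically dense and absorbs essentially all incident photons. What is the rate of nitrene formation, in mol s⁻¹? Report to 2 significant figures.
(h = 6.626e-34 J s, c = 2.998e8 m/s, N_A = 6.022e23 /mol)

2.9e-9 mol s⁻¹

Photon energy at 320 nm: hc/λ = (6.626e-34)(2.998e8)/(320e-9) = 6.208e-19 J.
Energy delivered: (1.76 mW)(822 s) = 1.447 J.
Photons incident: 1.447 / 6.208e-19 = 2.331e18, i.e. 2.331e18/6.022e23 = 3.871e-6 mol.
Product formed: 0.61 × 3.871e-6 = 2.361e-6 mol.
Rate: 2.361e-6 / 822 s = 2.9e-9 mol s⁻¹.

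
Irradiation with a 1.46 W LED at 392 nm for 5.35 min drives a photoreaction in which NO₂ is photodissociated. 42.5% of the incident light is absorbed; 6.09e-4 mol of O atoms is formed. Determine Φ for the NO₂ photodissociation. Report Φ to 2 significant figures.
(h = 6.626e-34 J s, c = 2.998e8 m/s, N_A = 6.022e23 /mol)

Photon energy at 392 nm: hc/λ = (6.626e-34)(2.998e8)/(392e-9) = 5.068e-19 J.
Energy delivered: (1.46 W)(321 s) = 468.7 J.
Photons incident: 468.7 / 5.068e-19 = 9.248e20, i.e. 9.248e20/6.022e23 = 0.001536 mol.
Photons absorbed: 0.425 × 0.001536 = 6.528e-4 mol.
Φ = 6.09e-4 mol / 6.528e-4 mol photons = 0.93.

Φ = 0.93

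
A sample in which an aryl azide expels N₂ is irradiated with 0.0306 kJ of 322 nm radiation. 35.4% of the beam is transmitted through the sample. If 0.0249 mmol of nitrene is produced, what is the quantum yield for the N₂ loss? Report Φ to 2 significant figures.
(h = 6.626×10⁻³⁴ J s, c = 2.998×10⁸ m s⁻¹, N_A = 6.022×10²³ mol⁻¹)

Product: 0.0249 mmol = 2.49×10⁻⁵ mol.
Photon energy at 322 nm: hc/λ = (6.626×10⁻³⁴)(2.998×10⁸)/(322×10⁻⁹) = 6.169×10⁻¹⁹ J.
Incident energy: 0.0306 kJ = 30.6 J.
Photons incident: 30.6 / 6.169×10⁻¹⁹ = 4.960×10¹⁹, i.e. 4.960×10¹⁹/6.022×10²³ = 8.236×10⁻⁵ mol.
Fraction absorbed: 1 − 35.4/100 = 0.6460.
Photons absorbed: 0.6460 × 8.236×10⁻⁵ = 5.320×10⁻⁵ mol.
Φ = 2.49×10⁻⁵ mol / 5.320×10⁻⁵ mol photons = 0.47.

Φ = 0.47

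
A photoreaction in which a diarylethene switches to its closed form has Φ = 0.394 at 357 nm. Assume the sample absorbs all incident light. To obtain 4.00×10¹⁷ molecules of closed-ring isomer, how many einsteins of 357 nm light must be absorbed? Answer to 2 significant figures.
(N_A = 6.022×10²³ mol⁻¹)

1.7×10⁻⁶ einstein

Product: 4.00×10¹⁷ / 6.022×10²³ = 6.642×10⁻⁷ mol.
Photons that must be absorbed: 6.642×10⁻⁷ / 0.394 = 1.686×10⁻⁶ mol.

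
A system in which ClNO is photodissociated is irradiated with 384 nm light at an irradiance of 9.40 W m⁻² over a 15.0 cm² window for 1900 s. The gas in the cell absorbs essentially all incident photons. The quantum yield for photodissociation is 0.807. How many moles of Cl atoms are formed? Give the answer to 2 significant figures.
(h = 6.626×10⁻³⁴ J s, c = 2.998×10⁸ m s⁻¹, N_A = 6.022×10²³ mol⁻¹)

Photon energy at 384 nm: hc/λ = (6.626×10⁻³⁴)(2.998×10⁸)/(384×10⁻⁹) = 5.173×10⁻¹⁹ J.
Energy delivered: (9.40 W m⁻²)(15.0×10⁻⁴ m²)(1900 s) = 26.79 J.
Photons incident: 26.79 / 5.173×10⁻¹⁹ = 5.179×10¹⁹, i.e. 5.179×10¹⁹/6.022×10²³ = 8.600×10⁻⁵ mol.
Product: Φ × n_abs = 0.807 × 8.600×10⁻⁵ = 6.940×10⁻⁵ mol.

6.9×10⁻⁵ mol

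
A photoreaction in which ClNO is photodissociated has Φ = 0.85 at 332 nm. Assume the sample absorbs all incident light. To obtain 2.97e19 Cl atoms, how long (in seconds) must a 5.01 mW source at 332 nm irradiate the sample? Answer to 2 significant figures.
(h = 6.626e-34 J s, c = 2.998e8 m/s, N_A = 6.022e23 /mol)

t ≈ 4200 s

Product: 2.97e19 / 6.022e23 = 4.932e-5 mol.
Photons that must be absorbed: 4.932e-5 / 0.85 = 5.802e-5 mol.
Photon energy: hc/λ = 5.983e-19 J; per mole, 3.603e5 J mol⁻¹.
Energy required: 5.802e-5 × 3.603e5 = 20.90 J.
Time: 20.90 J / 0.00501 W = 4200 s.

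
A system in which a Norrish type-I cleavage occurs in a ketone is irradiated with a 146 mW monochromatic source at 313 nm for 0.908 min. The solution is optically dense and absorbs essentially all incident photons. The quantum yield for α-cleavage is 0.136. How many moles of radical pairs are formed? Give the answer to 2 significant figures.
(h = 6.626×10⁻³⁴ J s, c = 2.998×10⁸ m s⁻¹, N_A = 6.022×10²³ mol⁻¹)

Photon energy at 313 nm: hc/λ = (6.626×10⁻³⁴)(2.998×10⁸)/(313×10⁻⁹) = 6.347×10⁻¹⁹ J.
Energy delivered: (146 mW)(54.48 s) = 7.954 J.
Photons incident: 7.954 / 6.347×10⁻¹⁹ = 1.253×10¹⁹, i.e. 1.253×10¹⁹/6.022×10²³ = 2.081×10⁻⁵ mol.
Product: Φ × n_abs = 0.136 × 2.081×10⁻⁵ = 2.830×10⁻⁶ mol.

2.8×10⁻⁶ mol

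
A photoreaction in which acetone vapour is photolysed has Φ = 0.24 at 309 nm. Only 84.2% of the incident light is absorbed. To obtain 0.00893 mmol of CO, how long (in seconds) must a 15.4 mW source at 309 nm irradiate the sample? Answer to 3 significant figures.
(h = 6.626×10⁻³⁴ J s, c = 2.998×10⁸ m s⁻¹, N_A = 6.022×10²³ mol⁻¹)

t ≈ 1110 s

Product: 0.00893 mmol = 8.93×10⁻⁶ mol.
Photons that must be absorbed: 8.93×10⁻⁶ / 0.24 = 3.721×10⁻⁵ mol.
Incident photons needed: 3.721×10⁻⁵ / 0.842 = 4.419×10⁻⁵ mol.
Photon energy: hc/λ = 6.429×10⁻¹⁹ J; per mole, 3.872×10⁵ J mol⁻¹.
Energy required: 4.419×10⁻⁵ × 3.872×10⁵ = 17.11 J.
Time: 17.11 J / 0.0154 W = 1110 s.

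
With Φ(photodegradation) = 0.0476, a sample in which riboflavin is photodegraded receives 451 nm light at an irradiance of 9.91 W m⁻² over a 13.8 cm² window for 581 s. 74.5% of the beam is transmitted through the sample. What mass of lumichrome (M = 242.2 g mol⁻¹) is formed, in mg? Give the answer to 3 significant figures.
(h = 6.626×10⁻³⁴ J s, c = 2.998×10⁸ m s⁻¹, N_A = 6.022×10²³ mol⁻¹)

Photon energy at 451 nm: hc/λ = (6.626×10⁻³⁴)(2.998×10⁸)/(451×10⁻⁹) = 4.405×10⁻¹⁹ J.
Energy delivered: (9.91 W m⁻²)(13.8×10⁻⁴ m²)(581 s) = 7.946 J.
Photons incident: 7.946 / 4.405×10⁻¹⁹ = 1.804×10¹⁹, i.e. 1.804×10¹⁹/6.022×10²³ = 2.996×10⁻⁵ mol.
Fraction absorbed: 1 − 74.5/100 = 0.2550.
Photons absorbed: 0.2550 × 2.996×10⁻⁵ = 7.640×10⁻⁶ mol.
Product: Φ × n_abs = 0.0476 × 7.640×10⁻⁶ = 3.637×10⁻⁷ mol.
Mass: 3.637×10⁻⁷ × 242.2 = 8.809×10⁻⁵ g = 0.0881 mg.

0.0881 mg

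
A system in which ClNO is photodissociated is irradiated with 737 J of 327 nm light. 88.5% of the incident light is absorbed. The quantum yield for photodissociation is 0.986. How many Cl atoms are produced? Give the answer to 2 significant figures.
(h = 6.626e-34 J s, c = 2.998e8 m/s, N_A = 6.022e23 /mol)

Photon energy at 327 nm: hc/λ = (6.626e-34)(2.998e8)/(327e-9) = 6.075e-19 J.
Photons incident: 737 / 6.075e-19 = 1.213e21, i.e. 1.213e21/6.022e23 = 0.002014 mol.
Photons absorbed: 0.885 × 0.002014 = 0.001782 mol.
Product: Φ × n_abs = 0.986 × 0.001782 = 0.001757 mol.
As a count: 0.001757 × 6.022e23 = 1.1e21.

1.1e21 atoms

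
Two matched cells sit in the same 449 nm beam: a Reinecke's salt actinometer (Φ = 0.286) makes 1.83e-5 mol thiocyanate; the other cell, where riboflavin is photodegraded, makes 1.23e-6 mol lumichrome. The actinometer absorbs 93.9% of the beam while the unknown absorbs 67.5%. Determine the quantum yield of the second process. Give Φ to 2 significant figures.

Φ = 0.027

Photons absorbed by the actinometer: 1.83e-5 / 0.286 = 6.399e-5 mol.
Incident flux: 6.399e-5 / 0.939 = 6.815e-5 einstein.
Absorbed by unknown: 0.675 × 6.815e-5 = 4.600e-5 mol.
Φ(unknown) = 1.23e-6 / 4.600e-5 = 0.027.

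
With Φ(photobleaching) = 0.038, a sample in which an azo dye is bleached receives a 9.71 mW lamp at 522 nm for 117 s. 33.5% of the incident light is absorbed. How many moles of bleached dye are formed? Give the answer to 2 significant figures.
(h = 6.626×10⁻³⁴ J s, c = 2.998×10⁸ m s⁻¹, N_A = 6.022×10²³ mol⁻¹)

Photon energy at 522 nm: hc/λ = (6.626×10⁻³⁴)(2.998×10⁸)/(522×10⁻⁹) = 3.806×10⁻¹⁹ J.
Energy delivered: (9.71 mW)(117 s) = 1.136 J.
Photons incident: 1.136 / 3.806×10⁻¹⁹ = 2.985×10¹⁸, i.e. 2.985×10¹⁸/6.022×10²³ = 4.957×10⁻⁶ mol.
Photons absorbed: 0.335 × 4.957×10⁻⁶ = 1.661×10⁻⁶ mol.
Product: Φ × n_abs = 0.038 × 1.661×10⁻⁶ = 6.312×10⁻⁸ mol.

6.3×10⁻⁸ mol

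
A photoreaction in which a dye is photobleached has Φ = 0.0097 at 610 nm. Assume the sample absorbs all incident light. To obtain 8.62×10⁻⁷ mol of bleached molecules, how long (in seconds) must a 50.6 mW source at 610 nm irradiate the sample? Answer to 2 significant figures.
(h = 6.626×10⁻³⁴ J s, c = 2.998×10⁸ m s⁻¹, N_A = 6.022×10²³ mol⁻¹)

t ≈ 340 s

Photons that must be absorbed: 8.62×10⁻⁷ / 0.0097 = 8.887×10⁻⁵ mol.
Photon energy: hc/λ = 3.257×10⁻¹⁹ J; per mole, 1.961×10⁵ J mol⁻¹.
Energy required: 8.887×10⁻⁵ × 1.961×10⁵ = 17.43 J.
Time: 17.43 J / 0.0506 W = 340 s.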